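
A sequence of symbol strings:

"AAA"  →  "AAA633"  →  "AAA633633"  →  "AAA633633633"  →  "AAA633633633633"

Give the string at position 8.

AAA633633633633633633633

The strings grow by a fixed suffix 633 each time.
From AAA633633633633, 3 further steps: AAA633633633633 → AAA633633633633633 → AAA633633633633633633 → (answer).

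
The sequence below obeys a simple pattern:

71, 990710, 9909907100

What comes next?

99099099071000

Every step adds 990 to the front and 0 to the end of the previous string.
One more step from 9909907100 gives the answer.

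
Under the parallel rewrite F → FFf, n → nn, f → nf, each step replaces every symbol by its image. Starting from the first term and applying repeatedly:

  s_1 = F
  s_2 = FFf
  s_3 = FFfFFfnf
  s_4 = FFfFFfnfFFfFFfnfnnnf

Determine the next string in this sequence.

FFfFFfnfFFfFFfnfnnnfFFfFFfnfFFfFFfnfnnnfnnnnnnnf

φ(FFfFFfnfFFfFFfnfnnnf) expands symbol-by-symbol to FFf FFf nf FFf FFf nf nn nf FFf FFf nf FFf FFf nf nn nf nn nn nn nf; joining the 20 pieces gives the next term.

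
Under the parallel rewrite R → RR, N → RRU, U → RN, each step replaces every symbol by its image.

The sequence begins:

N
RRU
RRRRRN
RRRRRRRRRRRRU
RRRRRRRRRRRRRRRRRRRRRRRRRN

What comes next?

RRRRRRRRRRRRRRRRRRRRRRRRRRRRRRRRRRRRRRRRRRRRRRRRRRRRU

Applying the rule to each of the 26 symbols of RRRRRRRRRRRRRRRRRRRRRRRRRN gives the pieces RR RR RR RR RR RR RR RR RR RR RR RR RR RR RR RR RR RR RR RR RR RR RR RR RR RRU, which concatenate to the answer.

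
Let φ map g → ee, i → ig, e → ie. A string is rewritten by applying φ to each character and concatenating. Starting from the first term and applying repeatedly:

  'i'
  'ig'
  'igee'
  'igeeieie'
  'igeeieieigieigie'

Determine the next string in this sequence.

Rewriting the 16 symbols of igeeieieigieigie one by one yields ig ee ie ie ig ie ig ie ig ee ig ie ig ee ig ie; concatenated:

igeeieieigieigieigeeigieigeeigie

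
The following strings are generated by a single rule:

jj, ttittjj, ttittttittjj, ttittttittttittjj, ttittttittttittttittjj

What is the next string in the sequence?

The strings grow by a fixed prefix ttitt each time.
So the next term is ttitt·ttittttittttittttittjj.

ttittttittttittttittttittjj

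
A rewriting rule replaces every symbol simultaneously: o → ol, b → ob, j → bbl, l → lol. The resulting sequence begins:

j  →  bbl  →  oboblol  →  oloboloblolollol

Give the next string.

Rewriting the 16 symbols of oloboloblolollol one by one yields ol lol ol ob ol lol ol ob lol ol lol ol lol lol ol lol; concatenated:

ollololobollololoblolollolollollolollol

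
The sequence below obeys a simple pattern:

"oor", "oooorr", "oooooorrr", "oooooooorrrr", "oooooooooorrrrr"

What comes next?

Reading off run lengths: o runs 2, 4, 6, 8, 10; r runs 1, 2, 3, 4, 5 — each is linear in n (n = 1, 2, …).
For the next term, n = 6, so the run lengths are 12, 6.

oooooooooooorrrrrr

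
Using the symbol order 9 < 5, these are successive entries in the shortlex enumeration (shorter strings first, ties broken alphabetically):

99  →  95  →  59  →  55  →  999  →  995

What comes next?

959

Find the rightmost character of 995 below 5, bump it to the next letter, and reset everything to its right to 9.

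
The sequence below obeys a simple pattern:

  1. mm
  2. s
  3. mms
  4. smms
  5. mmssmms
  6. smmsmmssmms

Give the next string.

mmssmmssmmsmmssmms

Each term (from the third on) is the two preceding terms concatenated in order: term 3 = mm·s = mms.
The next term joins mmssmms and smmsmmssmms.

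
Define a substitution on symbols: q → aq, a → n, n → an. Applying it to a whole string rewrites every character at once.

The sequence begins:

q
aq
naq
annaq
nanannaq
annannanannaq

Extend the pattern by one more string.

φ(annannanannaq) expands symbol-by-symbol to n an an n an an n an n an an n aq; joining the 13 pieces gives the next term.

nanannanannannanannaq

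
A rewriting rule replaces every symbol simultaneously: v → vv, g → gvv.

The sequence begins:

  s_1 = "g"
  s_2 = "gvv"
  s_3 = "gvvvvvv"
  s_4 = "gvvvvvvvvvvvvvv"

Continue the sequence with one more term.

φ(gvvvvvvvvvvvvvv) expands symbol-by-symbol to gvv vv vv vv vv vv vv vv vv vv vv vv vv vv vv; joining the 15 pieces gives the next term.

gvvvvvvvvvvvvvvvvvvvvvvvvvvvvvv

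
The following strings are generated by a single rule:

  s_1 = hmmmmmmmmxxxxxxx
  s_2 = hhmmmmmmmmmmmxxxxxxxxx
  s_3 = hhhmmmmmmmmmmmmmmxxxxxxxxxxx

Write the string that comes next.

hhhhmmmmmmmmmmmmmmmmmxxxxxxxxxxxxx

Term n consists of n-1 h's, followed by 3n+2 m's, followed by 2n+3 x's, where the shown terms are n = 2, 3, 4.
For the next term, n = 5, so the run lengths are 4, 17, 13.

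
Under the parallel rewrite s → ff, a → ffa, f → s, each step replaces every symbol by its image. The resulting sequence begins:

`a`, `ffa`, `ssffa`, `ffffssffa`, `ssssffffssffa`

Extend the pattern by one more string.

Applying the rule to each of the 13 symbols of ssssffffssffa gives the pieces ff ff ff ff s s s s ff ff s s ffa, which concatenate to the answer.

ffffffffssssffffssffa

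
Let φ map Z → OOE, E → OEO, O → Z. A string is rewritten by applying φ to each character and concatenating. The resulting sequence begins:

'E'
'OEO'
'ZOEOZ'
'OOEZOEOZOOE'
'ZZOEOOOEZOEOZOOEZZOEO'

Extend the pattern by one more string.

OOEOOEZOEOZZZOEOOOEZOEOZOOEZZOEOOOEOOEZOEOZ

Replace each of the 21 characters of ZZOEOOOEZOEOZOOEZZOEO in place — OOE OOE Z OEO Z Z Z OEO OOE Z OEO Z OOE Z Z OEO OOE OOE Z OEO Z — and concatenate.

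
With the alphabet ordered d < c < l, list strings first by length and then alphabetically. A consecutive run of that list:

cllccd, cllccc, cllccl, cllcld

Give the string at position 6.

Continuing the enumeration 2 steps past cllcld: cllcld → cllclc → (answer).

cllcll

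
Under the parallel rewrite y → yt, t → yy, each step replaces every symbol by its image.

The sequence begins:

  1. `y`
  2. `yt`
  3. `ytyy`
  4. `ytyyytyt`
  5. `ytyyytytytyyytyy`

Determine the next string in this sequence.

Replace each of the 16 characters of ytyyytytytyyytyy in place — yt yy yt yt yt yy yt yy yt yy yt yt yt yy yt yt — and concatenate.

ytyyytytytyyytyyytyyytytytyyytyt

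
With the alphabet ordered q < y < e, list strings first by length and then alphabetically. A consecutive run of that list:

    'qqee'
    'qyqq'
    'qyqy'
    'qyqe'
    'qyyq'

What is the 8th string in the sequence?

Stepping forward 3 times from qyyq: qyyq → qyyy → qyye, then the target.

qyeq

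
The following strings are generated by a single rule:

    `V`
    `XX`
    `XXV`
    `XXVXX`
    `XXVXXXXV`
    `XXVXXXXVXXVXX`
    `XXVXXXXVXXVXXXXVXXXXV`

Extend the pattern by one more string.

XXVXXXXVXXVXXXXVXXXXVXXVXXXXVXXVXX

This is a Fibonacci-style word recurrence s(k) = s(k−1)·s(k−2): e.g. XX·V = XXV.
So term 8 is XXVXXXXVXXVXXXXVXXXXV·XXVXXXXVXXVXX.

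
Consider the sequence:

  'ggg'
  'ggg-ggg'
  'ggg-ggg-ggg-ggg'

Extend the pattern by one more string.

ggg-ggg-ggg-ggg-ggg-ggg-ggg-ggg

Every step duplicates the string with '-' between the halves.
One more doubling of ggg-ggg-ggg-ggg gives the answer.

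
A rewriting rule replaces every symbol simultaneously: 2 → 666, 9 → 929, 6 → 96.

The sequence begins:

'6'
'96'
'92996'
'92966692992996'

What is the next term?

Applying the rule to each of the 14 symbols of 92966692992996 gives the pieces 929 666 929 96 96 96 929 666 929 929 666 929 929 96, which concatenate to the answer.

92966692996969692966692992966692992996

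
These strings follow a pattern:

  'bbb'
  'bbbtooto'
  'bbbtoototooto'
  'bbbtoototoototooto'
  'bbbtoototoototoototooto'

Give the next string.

Each term is the previous one with tooto appended.
So the next term is bbbtoototoototoototooto·tooto.

bbbtoototoototoototoototooto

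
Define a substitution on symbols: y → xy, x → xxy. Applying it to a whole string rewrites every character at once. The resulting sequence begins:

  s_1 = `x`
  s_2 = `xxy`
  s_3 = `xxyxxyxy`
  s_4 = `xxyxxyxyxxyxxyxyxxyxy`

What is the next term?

xxyxxyxyxxyxxyxyxxyxyxxyxxyxyxxyxxyxyxxyxyxxyxxyxyxxyxy

Replace each of the 21 characters of xxyxxyxyxxyxxyxyxxyxy in place — xxy xxy xy xxy xxy xy xxy xy xxy xxy xy xxy xxy xy xxy xy xxy xxy xy xxy xy — and concatenate.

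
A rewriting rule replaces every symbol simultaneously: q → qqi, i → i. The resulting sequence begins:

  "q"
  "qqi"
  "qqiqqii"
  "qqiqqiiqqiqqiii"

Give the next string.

Rewriting the 15 symbols of qqiqqiiqqiqqiii one by one yields qqi qqi i qqi qqi i i qqi qqi i qqi qqi i i i; concatenated:

qqiqqiiqqiqqiiiqqiqqiiqqiqqiiii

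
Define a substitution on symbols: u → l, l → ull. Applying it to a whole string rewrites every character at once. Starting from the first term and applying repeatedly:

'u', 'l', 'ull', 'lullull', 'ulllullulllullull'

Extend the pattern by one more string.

Rewriting the 17 symbols of ulllullulllullull one by one yields l ull ull ull l ull ull l ull ull ull l ull ull l ull ull; concatenated:

lullullulllullulllullullulllullulllullull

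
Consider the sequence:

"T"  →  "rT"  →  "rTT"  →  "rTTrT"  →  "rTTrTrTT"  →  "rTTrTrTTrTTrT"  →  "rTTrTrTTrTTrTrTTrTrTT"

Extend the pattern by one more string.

This is a Fibonacci-style word recurrence s(k) = s(k−1)·s(k−2): e.g. rT·T = rTT.
The next term joins rTTrTrTTrTTrTrTTrTrTT and rTTrTrTTrTTrT.

rTTrTrTTrTTrTrTTrTrTTrTTrTrTTrTTrT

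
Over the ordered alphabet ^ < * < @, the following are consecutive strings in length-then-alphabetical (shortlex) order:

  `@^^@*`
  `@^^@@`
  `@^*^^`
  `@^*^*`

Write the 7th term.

@^***

Stepping forward 3 times from @^*^*: @^*^* → @^*^@ → @^**^, then the target.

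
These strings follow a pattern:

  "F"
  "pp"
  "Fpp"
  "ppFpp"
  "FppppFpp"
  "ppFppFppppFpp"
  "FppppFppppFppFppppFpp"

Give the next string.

ppFppFppppFppFppppFppppFppFppppFpp

This is a Fibonacci-style word recurrence s(k) = s(k−2)·s(k−1): e.g. F·pp = Fpp.
The next term joins ppFppFppppFpp and FppppFppppFppFppppFpp.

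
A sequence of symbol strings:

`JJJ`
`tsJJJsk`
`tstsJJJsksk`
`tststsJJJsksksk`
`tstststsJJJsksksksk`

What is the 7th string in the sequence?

s(k+1) = ts·s(k)·sk, so each term gains ts as a prefix and sk as a suffix.
From tstststsJJJsksksksk, 2 further steps: tstststsJJJsksksksk → tststststsJJJsksksksksk → (answer).

tstststststsJJJsksksksksksk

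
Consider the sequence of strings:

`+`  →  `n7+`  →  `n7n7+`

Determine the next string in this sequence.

Every step adds n7 at the front: s(k+1) = n7·s(k).
So the next term is n7·n7n7+.

n7n7n7+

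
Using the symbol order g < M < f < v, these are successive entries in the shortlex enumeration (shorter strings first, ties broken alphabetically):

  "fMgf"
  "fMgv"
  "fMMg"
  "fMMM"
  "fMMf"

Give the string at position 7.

Continuing the enumeration 2 steps past fMMf: fMMf → fMMv → (answer).

fMfg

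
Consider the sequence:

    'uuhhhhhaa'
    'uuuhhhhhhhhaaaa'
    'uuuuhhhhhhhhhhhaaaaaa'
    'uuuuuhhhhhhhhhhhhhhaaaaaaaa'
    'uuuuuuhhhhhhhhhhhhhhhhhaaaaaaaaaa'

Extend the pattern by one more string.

uuuuuuuhhhhhhhhhhhhhhhhhhhhaaaaaaaaaaaa

Reading off run lengths: u runs 2, 3, 4, 5, 6; h runs 5, 8, 11, 14, 17; a runs 2, 4, 6, 8, 10 — each is linear in n, where the shown terms are n = 2, 3, 4, 5, 6.
Setting n = 7 gives 7, 20, 12 characters in each block.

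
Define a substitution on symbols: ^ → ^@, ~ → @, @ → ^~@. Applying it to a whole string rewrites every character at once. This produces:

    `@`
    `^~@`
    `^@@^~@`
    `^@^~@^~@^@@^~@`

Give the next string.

^@^~@^@@^~@^@@^~@^@^~@^~@^@@^~@

φ(^@^~@^~@^@@^~@) expands symbol-by-symbol to ^@ ^~@ ^@ @ ^~@ ^@ @ ^~@ ^@ ^~@ ^~@ ^@ @ ^~@; joining the 14 pieces gives the next term.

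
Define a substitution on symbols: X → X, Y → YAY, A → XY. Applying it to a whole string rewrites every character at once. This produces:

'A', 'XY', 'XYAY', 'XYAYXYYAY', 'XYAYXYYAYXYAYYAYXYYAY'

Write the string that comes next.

Rewriting the 21 symbols of XYAYXYYAYXYAYYAYXYYAY one by one yields X YAY XY YAY X YAY YAY XY YAY X YAY XY YAY YAY XY YAY X YAY YAY XY YAY; concatenated:

XYAYXYYAYXYAYYAYXYYAYXYAYXYYAYYAYXYYAYXYAYYAYXYYAY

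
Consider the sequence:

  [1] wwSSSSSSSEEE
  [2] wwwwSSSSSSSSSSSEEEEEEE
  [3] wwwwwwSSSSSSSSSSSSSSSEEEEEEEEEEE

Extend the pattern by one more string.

Each string has the form w^{2n} S^{4n+3} E^{4n-1} (n = 1, 2, …).
Setting n = 4 gives 8, 19, 15 characters in each block.

wwwwwwwwSSSSSSSSSSSSSSSSSSSEEEEEEEEEEEEEEE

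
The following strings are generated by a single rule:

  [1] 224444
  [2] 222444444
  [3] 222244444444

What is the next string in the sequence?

222224444444444

Reading off run lengths: 2 runs 2, 3, 4; 4 runs 4, 6, 8 — each is linear in n, where the shown terms are n = 2, 3, 4.
For the next term, n = 5, so the run lengths are 5, 10.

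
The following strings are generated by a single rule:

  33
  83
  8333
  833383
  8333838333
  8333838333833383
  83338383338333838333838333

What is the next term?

This is a Fibonacci-style word recurrence s(k) = s(k−1)·s(k−2): e.g. 83·33 = 8333.
Continuing: 83338383338333838333838333 · 8333838333833383 gives term 8.

833383833383338383338383338333838333833383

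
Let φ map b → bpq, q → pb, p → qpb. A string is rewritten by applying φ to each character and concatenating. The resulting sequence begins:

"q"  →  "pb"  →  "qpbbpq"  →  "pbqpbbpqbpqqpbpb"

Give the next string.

Rewriting the 16 symbols of pbqpbbpqbpqqpbpb one by one yields qpb bpq pb qpb bpq bpq qpb pb bpq qpb pb pb qpb bpq qpb bpq; concatenated:

qpbbpqpbqpbbpqbpqqpbpbbpqqpbpbpbqpbbpqqpbbpq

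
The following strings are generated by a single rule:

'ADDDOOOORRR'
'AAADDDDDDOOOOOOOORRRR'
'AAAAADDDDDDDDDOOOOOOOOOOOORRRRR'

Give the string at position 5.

AAAAAAAAADDDDDDDDDDDDDDDOOOOOOOOOOOOOOOOOOOORRRRRRR

Term n consists of 2n-1 A's, followed by 3n D's, followed by 4n O's, followed by n+2 R's (n = 1, 2, …).
Setting n = 5 gives 9, 15, 20, 7 characters in each block.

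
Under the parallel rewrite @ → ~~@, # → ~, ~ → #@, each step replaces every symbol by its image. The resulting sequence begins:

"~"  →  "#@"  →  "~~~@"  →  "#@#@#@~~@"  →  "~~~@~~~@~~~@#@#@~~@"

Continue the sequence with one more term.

#@#@#@~~@#@#@#@~~@#@#@#@~~@~~~@~~~@#@#@~~@

Applying the rule to each of the 19 symbols of ~~~@~~~@~~~@#@#@~~@ gives the pieces #@ #@ #@ ~~@ #@ #@ #@ ~~@ #@ #@ #@ ~~@ ~ ~~@ ~ ~~@ #@ #@ ~~@, which concatenate to the answer.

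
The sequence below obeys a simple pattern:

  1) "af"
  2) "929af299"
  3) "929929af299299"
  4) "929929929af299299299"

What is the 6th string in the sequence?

929929929929929af299299299299299

s(k+1) = 929·s(k)·299, so each term gains 929 as a prefix and 299 as a suffix.
From 929929929af299299299, 2 further steps: 929929929af299299299 → 929929929929af299299299299 → (answer).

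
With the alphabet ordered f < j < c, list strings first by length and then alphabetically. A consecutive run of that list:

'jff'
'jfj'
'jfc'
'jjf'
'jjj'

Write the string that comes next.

jjc

Find the rightmost character of jjj below c, bump it to the next letter, and reset everything to its right to f.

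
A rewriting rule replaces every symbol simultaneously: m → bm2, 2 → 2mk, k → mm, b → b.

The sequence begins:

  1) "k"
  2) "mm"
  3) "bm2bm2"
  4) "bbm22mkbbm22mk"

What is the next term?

bbbm22mk2mkbm2mmbbbm22mk2mkbm2mm

Applying the rule to each of the 14 symbols of bbm22mkbbm22mk gives the pieces b b bm2 2mk 2mk bm2 mm b b bm2 2mk 2mk bm2 mm, which concatenate to the answer.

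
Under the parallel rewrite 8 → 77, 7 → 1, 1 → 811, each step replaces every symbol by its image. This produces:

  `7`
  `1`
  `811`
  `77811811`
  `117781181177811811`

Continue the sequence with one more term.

φ(117781181177811811) expands symbol-by-symbol to 811 811 1 1 77 811 811 77 811 811 1 1 77 811 811 77 811 811; joining the 18 pieces gives the next term.

811811117781181177811811117781181177811811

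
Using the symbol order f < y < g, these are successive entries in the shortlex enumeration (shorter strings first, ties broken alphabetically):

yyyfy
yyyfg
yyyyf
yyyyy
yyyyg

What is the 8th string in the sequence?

yyygg

Continuing the enumeration 3 steps past yyyyg: yyyyg → yyygf → yyygy → (answer).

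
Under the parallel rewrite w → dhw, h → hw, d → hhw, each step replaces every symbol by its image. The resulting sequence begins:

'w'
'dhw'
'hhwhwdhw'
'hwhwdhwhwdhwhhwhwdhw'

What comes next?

hwdhwhwdhwhhwhwdhwhwdhwhhwhwdhwhwhwdhwhwdhwhhwhwdhw

Applying the rule to each of the 20 symbols of hwhwdhwhwdhwhhwhwdhw gives the pieces hw dhw hw dhw hhw hw dhw hw dhw hhw hw dhw hw hw dhw hw dhw hhw hw dhw, which concatenate to the answer.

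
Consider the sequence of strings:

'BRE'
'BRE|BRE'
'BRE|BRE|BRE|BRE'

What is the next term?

Every step duplicates the string with '|' between the halves.
So the next term is two copies of BRE|BRE|BRE|BRE with '|' between the halves.

BRE|BRE|BRE|BRE|BRE|BRE|BRE|BRE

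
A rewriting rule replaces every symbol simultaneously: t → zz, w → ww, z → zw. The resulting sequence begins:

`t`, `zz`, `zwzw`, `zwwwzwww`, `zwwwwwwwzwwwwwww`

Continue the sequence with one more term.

Rewriting the 16 symbols of zwwwwwwwzwwwwwww one by one yields zw ww ww ww ww ww ww ww zw ww ww ww ww ww ww ww; concatenated:

zwwwwwwwwwwwwwwwzwwwwwwwwwwwwwww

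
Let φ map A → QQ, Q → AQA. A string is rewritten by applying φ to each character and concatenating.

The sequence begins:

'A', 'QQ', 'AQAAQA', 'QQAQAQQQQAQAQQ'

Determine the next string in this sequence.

AQAAQAQQAQAQQAQAAQAAQAAQAQQAQAQQAQAAQA

Replace each of the 14 characters of QQAQAQQQQAQAQQ in place — AQA AQA QQ AQA QQ AQA AQA AQA AQA QQ AQA QQ AQA AQA — and concatenate.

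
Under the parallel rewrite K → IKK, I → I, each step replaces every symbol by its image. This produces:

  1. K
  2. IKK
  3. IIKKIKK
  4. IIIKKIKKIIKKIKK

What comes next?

Rewriting the 15 symbols of IIIKKIKKIIKKIKK one by one yields I I I IKK IKK I IKK IKK I I IKK IKK I IKK IKK; concatenated:

IIIIKKIKKIIKKIKKIIIKKIKKIIKKIKK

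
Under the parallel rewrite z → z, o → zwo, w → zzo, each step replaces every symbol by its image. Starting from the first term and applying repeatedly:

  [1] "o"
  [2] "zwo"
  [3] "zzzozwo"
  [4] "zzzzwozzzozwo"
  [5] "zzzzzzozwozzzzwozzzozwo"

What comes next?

Rewriting the 23 symbols of zzzzzzozwozzzzwozzzozwo one by one yields z z z z z z zwo z zzo zwo z z z z zzo zwo z z z zwo z zzo zwo; concatenated:

zzzzzzzwozzzozwozzzzzzozwozzzzwozzzozwo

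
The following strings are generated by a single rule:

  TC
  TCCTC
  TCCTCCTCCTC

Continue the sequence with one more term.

Every step duplicates the string with 'C' between the halves.
One more doubling of TCCTCCTCCTC gives the answer.

TCCTCCTCCTCCTCCTCCTCCTC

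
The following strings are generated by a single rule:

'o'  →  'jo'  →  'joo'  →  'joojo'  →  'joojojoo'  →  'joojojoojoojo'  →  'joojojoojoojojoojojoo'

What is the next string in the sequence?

joojojoojoojojoojojoojoojojoojoojo

This is a Fibonacci-style word recurrence s(k) = s(k−1)·s(k−2): e.g. jo·o = joo.
So term 8 is joojojoojoojojoojojoo·joojojoojoojo.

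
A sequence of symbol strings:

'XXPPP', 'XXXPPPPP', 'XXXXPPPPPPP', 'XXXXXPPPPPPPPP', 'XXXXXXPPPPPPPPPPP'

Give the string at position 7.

XXXXXXXXPPPPPPPPPPPPPPP

Reading off run lengths: X runs 2, 3, 4, 5, 6; P runs 3, 5, 7, 9, 11 — each is linear in n (n = 1, 2, …).
For term 7, n = 7, so the run lengths are 8, 15.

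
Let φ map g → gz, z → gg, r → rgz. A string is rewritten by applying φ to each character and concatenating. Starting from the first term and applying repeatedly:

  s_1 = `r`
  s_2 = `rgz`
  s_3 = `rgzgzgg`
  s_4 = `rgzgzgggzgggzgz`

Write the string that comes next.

rgzgzgggzgggzgzgzgggzgzgzgggzgg

Applying the rule to each of the 15 symbols of rgzgzgggzgggzgz gives the pieces rgz gz gg gz gg gz gz gz gg gz gz gz gg gz gg, which concatenate to the answer.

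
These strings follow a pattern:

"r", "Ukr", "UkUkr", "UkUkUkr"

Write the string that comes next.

Each term is the previous one with Uk prepended.
Applying this once more to UkUkUkr:

UkUkUkUkr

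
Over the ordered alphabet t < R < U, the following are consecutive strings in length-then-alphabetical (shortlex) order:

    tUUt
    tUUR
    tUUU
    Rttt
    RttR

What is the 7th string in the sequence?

RtRt

Continuing the enumeration 2 steps past RttR: RttR → RttU → (answer).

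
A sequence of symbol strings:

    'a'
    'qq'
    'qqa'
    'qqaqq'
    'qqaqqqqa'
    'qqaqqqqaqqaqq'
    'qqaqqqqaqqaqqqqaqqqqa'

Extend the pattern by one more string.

From term 3 onward, concatenate the last term with the second-to-last: qq·a = qqa, qqa·qq = qqaqq, …
Continuing: qqaqqqqaqqaqqqqaqqqqa · qqaqqqqaqqaqq gives term 8.

qqaqqqqaqqaqqqqaqqqqaqqaqqqqaqqaqq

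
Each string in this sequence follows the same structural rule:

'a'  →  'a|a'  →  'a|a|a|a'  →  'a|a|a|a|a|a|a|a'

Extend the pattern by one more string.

s(k+1) = s(k)·|·s(k) — each term doubles the last with '|' between the halves.
Doubling a|a|a|a|a|a|a|a with '|' between the halves:

a|a|a|a|a|a|a|a|a|a|a|a|a|a|a|a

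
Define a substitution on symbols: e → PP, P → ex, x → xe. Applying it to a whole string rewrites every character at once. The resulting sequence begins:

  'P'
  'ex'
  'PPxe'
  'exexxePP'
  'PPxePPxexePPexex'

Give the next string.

Replace each of the 16 characters of PPxePPxexePPexex in place — ex ex xe PP ex ex xe PP xe PP ex ex PP xe PP xe — and concatenate.

exexxePPexexxePPxePPexexPPxePPxe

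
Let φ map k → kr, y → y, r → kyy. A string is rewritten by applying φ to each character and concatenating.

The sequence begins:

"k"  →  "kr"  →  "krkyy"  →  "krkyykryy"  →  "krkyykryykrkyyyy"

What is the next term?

Rewriting the 16 symbols of krkyykryykrkyyyy one by one yields kr kyy kr y y kr kyy y y kr kyy kr y y y y; concatenated:

krkyykryykrkyyyykrkyykryyyy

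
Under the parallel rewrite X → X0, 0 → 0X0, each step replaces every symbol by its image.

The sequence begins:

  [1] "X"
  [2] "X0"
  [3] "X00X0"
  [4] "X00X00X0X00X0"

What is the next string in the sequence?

X00X00X0X00X00X0X00X0X00X00X0X00X0

Applying the rule to each of the 13 symbols of X00X00X0X00X0 gives the pieces X0 0X0 0X0 X0 0X0 0X0 X0 0X0 X0 0X0 0X0 X0 0X0, which concatenate to the answer.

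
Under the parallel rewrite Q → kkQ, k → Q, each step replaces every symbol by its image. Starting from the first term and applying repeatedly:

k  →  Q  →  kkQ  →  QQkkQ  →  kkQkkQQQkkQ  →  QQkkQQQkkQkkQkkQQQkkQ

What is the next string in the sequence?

kkQkkQQQkkQkkQkkQQQkkQQQkkQQQkkQkkQkkQQQkkQ

Applying the rule to each of the 21 symbols of QQkkQQQkkQkkQkkQQQkkQ gives the pieces kkQ kkQ Q Q kkQ kkQ kkQ Q Q kkQ Q Q kkQ Q Q kkQ kkQ kkQ Q Q kkQ, which concatenate to the answer.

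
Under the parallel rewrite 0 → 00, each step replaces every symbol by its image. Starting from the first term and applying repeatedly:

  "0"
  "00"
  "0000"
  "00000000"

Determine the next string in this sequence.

0000000000000000

Apply φ to 00000000 symbol by symbol: 0→00, 0→00, 0→00, 0→00, 0→00, 0→00, 0→00, 0→00; joined: 00 00 00 00 00 00 00 00.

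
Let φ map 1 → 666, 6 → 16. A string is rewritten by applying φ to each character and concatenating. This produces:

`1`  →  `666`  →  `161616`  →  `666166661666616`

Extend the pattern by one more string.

Rewriting the 15 symbols of 666166661666616 one by one yields 16 16 16 666 16 16 16 16 666 16 16 16 16 666 16; concatenated:

161616666161616166661616161666616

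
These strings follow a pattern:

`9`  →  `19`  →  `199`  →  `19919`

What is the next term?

From term 3 onward, concatenate the last term with the second-to-last: 19·9 = 199, 199·19 = 19919, …
Continuing: 19919 · 199 gives term 5.

19919199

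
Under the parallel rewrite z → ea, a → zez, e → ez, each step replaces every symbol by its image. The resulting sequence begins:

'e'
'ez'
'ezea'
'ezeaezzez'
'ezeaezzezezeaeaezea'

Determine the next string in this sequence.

φ(ezeaezzezezeaeaezea) expands symbol-by-symbol to ez ea ez zez ez ea ea ez ea ez ea ez zez ez zez ez ea ez zez; joining the 19 pieces gives the next term.

ezeaezzezezeaeaezeaezeaezzezezzezezeaezzez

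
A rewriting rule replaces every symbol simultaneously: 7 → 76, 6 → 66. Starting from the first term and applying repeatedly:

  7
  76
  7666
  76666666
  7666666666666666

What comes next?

Replace each of the 16 characters of 7666666666666666 in place — 76 66 66 66 66 66 66 66 66 66 66 66 66 66 66 66 — and concatenate.

76666666666666666666666666666666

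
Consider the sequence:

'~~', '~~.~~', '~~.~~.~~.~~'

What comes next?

Every step duplicates the string with '.' between the halves.
One more doubling of ~~.~~.~~.~~ gives the answer.

~~.~~.~~.~~.~~.~~.~~.~~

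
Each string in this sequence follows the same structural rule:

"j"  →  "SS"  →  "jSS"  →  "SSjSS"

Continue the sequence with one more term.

jSSSSjSS

From term 3 onward, concatenate the second-to-last term with the last: j·SS = jSS, SS·jSS = SSjSS, …
The next term joins jSS and SSjSS.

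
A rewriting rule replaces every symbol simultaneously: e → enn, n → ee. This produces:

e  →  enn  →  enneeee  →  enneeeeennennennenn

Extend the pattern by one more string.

enneeeeennennennennenneeeeenneeeeenneeeeenneeee

Replace each of the 19 characters of enneeeeennennennenn in place — enn ee ee enn enn enn enn enn ee ee enn ee ee enn ee ee enn ee ee — and concatenate.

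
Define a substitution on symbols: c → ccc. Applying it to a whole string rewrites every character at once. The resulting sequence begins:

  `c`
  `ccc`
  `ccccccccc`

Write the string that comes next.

ccccccccccccccccccccccccccc

Rewriting each symbol of ccccccccc: c→ccc, c→ccc, c→ccc, c→ccc, c→ccc, c→ccc, c→ccc, c→ccc, c→ccc, which concatenates to ccc ccc ccc ccc ccc ccc ccc ccc ccc.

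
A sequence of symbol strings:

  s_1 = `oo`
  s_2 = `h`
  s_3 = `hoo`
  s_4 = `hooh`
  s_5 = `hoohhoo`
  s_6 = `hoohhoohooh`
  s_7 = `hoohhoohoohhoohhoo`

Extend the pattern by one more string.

hoohhoohoohhoohhoohoohhoohooh

This is a Fibonacci-style word recurrence s(k) = s(k−1)·s(k−2): e.g. h·oo = hoo.
So term 8 is hoohhoohoohhoohhoo·hoohhoohooh.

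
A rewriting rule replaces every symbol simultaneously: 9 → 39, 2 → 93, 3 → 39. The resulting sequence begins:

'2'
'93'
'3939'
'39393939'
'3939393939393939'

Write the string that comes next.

φ(3939393939393939) expands symbol-by-symbol to 39 39 39 39 39 39 39 39 39 39 39 39 39 39 39 39; joining the 16 pieces gives the next term.

39393939393939393939393939393939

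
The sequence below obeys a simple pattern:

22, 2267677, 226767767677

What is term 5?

2267677676776767767677

Every step adds 67677 to the end: s(k+1) = s(k)·67677.
From 226767767677, 2 further steps: 226767767677 → 22676776767767677 → (answer).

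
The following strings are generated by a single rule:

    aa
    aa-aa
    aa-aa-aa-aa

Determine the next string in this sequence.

s(k+1) = s(k)·-·s(k) — each term doubles the last with '-' between the halves.
Doubling aa-aa-aa-aa with '-' between the halves:

aa-aa-aa-aa-aa-aa-aa-aa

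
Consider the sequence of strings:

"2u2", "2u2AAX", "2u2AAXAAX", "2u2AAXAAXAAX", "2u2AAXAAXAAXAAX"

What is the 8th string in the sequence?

The strings grow by a fixed suffix AAX each time.
From 2u2AAXAAXAAXAAX, 3 further steps: 2u2AAXAAXAAXAAX → 2u2AAXAAXAAXAAXAAX → 2u2AAXAAXAAXAAXAAXAAX → (answer).

2u2AAXAAXAAXAAXAAXAAXAAX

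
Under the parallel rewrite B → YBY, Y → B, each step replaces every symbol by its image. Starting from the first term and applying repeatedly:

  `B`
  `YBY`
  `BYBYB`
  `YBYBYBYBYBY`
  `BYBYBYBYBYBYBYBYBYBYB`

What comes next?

φ(BYBYBYBYBYBYBYBYBYBYB) expands symbol-by-symbol to YBY B YBY B YBY B YBY B YBY B YBY B YBY B YBY B YBY B YBY B YBY; joining the 21 pieces gives the next term.

YBYBYBYBYBYBYBYBYBYBYBYBYBYBYBYBYBYBYBYBYBY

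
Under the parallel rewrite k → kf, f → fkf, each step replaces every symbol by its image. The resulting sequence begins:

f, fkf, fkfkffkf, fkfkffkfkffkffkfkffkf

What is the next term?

fkfkffkfkffkffkfkffkfkffkffkfkffkffkfkffkfkffkffkfkffkf

Replace each of the 21 characters of fkfkffkfkffkffkfkffkf in place — fkf kf fkf kf fkf fkf kf fkf kf fkf fkf kf fkf fkf kf fkf kf fkf fkf kf fkf — and concatenate.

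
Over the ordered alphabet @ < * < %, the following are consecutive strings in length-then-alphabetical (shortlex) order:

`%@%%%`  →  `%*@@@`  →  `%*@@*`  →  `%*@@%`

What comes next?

Find the rightmost character of %*@@% below %, bump it to the next letter, and reset everything to its right to @.

%*@*@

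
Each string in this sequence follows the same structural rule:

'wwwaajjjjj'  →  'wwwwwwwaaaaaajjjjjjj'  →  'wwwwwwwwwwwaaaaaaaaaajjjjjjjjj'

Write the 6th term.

Term n consists of 4n-1 w's, followed by 4n-2 a's, followed by 2n+3 j's (n = 1, 2, …).
For term 6, n = 6, so the run lengths are 23, 22, 15.

wwwwwwwwwwwwwwwwwwwwwwwaaaaaaaaaaaaaaaaaaaaaajjjjjjjjjjjjjjj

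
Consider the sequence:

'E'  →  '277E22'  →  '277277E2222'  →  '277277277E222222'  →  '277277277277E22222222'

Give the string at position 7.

s(k+1) = 277·s(k)·22, so each term gains 277 as a prefix and 22 as a suffix.
From 277277277277E22222222, 2 further steps: 277277277277E22222222 → 277277277277277E2222222222 → (answer).

277277277277277277E222222222222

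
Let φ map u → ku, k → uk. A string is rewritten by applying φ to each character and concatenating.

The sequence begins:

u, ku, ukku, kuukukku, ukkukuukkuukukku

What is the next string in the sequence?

Replace each of the 16 characters of ukkukuukkuukukku in place — ku uk uk ku uk ku ku uk uk ku ku uk ku uk uk ku — and concatenate.

kuukukkuukkukuukukkukuukkuukukku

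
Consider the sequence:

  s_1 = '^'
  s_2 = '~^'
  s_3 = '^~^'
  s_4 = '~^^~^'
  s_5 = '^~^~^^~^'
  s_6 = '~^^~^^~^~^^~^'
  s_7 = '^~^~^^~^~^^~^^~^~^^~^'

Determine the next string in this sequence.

~^^~^^~^~^^~^^~^~^^~^~^^~^^~^~^^~^

Each term (from the third on) is the two preceding terms concatenated in order: term 3 = ^·~^ = ^~^.
So term 8 is ~^^~^^~^~^^~^·^~^~^^~^~^^~^^~^~^^~^.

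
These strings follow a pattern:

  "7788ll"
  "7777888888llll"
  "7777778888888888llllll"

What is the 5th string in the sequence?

Term n consists of 2n 7's, followed by 4n-2 8's, followed by 2n l's (n = 1, 2, …).
At n = 5 the blocks have lengths 10, 18, 10.

7777777777888888888888888888llllllllll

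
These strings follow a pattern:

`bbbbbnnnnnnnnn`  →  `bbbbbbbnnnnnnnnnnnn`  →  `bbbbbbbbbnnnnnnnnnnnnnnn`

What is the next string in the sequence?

bbbbbbbbbbbnnnnnnnnnnnnnnnnnn

Term n consists of 2n-1 b's, followed by 3n n's, where the shown terms are n = 3, 4, 5.
Setting n = 6 gives 11, 18 characters in each block.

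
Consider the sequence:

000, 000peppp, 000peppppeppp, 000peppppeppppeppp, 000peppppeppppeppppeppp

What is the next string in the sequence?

The strings grow by a fixed suffix peppp each time.
Applying this once more to 000peppppeppppeppppeppp:

000peppppeppppeppppeppppeppp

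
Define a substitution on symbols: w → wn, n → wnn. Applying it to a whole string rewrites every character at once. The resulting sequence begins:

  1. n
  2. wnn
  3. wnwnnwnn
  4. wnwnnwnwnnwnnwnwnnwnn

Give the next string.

wnwnnwnwnnwnnwnwnnwnwnnwnnwnwnnwnnwnwnnwnwnnwnnwnwnnwnn

φ(wnwnnwnwnnwnnwnwnnwnn) expands symbol-by-symbol to wn wnn wn wnn wnn wn wnn wn wnn wnn wn wnn wnn wn wnn wn wnn wnn wn wnn wnn; joining the 21 pieces gives the next term.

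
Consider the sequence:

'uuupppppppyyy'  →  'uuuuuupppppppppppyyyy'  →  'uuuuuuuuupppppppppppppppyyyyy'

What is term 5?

uuuuuuuuuuuuuuupppppppppppppppppppppppyyyyyyy

Each string has the form u^{3n} p^{4n+3} y^{n+2} (n = 1, 2, …).
Setting n = 5 gives 15, 23, 7 characters in each block.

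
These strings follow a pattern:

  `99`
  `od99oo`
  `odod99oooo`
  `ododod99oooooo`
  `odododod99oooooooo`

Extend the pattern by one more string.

ododododod99oooooooooo

s(k+1) = od·s(k)·oo, so each term gains od as a prefix and oo as a suffix.
So the next term is od·odododod99oooooooo·oo.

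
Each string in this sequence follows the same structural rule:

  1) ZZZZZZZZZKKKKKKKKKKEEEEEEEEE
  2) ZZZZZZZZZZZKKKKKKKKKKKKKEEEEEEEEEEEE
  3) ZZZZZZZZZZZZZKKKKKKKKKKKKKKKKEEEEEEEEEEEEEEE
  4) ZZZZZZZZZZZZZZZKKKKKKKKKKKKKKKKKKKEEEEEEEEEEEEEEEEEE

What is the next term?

ZZZZZZZZZZZZZZZZZKKKKKKKKKKKKKKKKKKKKKKEEEEEEEEEEEEEEEEEEEEE

Each string has the form Z^{2n+3} K^{3n+1} E^{3n}, where the shown terms are n = 3, 4, 5, 6.
Setting n = 7 gives 17, 22, 21 characters in each block.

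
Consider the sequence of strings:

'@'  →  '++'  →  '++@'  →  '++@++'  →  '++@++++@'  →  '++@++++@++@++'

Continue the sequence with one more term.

++@++++@++@++++@++++@

From term 3 onward, concatenate the last term with the second-to-last: ++·@ = ++@, ++@·++ = ++@++, …
Continuing: ++@++++@++@++ · ++@++++@ gives term 7.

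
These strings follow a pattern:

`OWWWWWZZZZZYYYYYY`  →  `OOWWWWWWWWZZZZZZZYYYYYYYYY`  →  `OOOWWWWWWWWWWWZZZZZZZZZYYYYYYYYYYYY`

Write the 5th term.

OOOOOWWWWWWWWWWWWWWWWWZZZZZZZZZZZZZYYYYYYYYYYYYYYYYYY

The n-th term is n O's then 3n+2 W's then 2n+3 Z's then 3n+3 Y's (n = 1, 2, …).
Setting n = 5 gives 5, 17, 13, 18 characters in each block.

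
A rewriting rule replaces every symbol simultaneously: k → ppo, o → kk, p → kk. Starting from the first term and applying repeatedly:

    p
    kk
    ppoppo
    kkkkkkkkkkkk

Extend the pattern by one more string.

Expanding kkkkkkkkkkkk: k→ppo, k→ppo, k→ppo, k→ppo, k→ppo, k→ppo, k→ppo, k→ppo, k→ppo, k→ppo, k→ppo, k→ppo. Concatenated: ppo ppo ppo ppo ppo ppo ppo ppo ppo ppo ppo ppo.

ppoppoppoppoppoppoppoppoppoppoppoppo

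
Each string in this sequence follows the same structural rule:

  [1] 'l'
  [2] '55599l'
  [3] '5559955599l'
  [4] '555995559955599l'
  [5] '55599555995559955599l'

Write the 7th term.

Every step adds 55599 at the front: s(k+1) = 55599·s(k).
From 55599555995559955599l, 2 further steps: 55599555995559955599l → 5559955599555995559955599l → (answer).

555995559955599555995559955599l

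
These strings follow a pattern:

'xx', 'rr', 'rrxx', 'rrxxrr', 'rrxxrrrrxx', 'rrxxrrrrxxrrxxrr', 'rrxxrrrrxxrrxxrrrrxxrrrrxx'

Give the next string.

rrxxrrrrxxrrxxrrrrxxrrrrxxrrxxrrrrxxrrxxrr

This is a Fibonacci-style word recurrence s(k) = s(k−1)·s(k−2): e.g. rr·xx = rrxx.
So term 8 is rrxxrrrrxxrrxxrrrrxxrrrrxx·rrxxrrrrxxrrxxrr.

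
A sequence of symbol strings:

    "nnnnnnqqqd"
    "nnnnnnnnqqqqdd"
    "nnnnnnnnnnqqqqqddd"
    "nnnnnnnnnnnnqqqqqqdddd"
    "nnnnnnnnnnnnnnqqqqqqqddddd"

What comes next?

nnnnnnnnnnnnnnnnqqqqqqqqdddddd

The n-th term is 2n+2 n's then n+1 q's then n-1 d's, where the shown terms are n = 2, 3, 4, 5, 6.
Setting n = 7 gives 16, 8, 6 characters in each block.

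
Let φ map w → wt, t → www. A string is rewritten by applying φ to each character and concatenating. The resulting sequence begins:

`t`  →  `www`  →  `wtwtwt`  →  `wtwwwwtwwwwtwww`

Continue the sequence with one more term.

wtwwwwtwtwtwtwwwwtwtwtwtwwwwtwtwt

Replace each of the 15 characters of wtwwwwtwwwwtwww in place — wt www wt wt wt wt www wt wt wt wt www wt wt wt — and concatenate.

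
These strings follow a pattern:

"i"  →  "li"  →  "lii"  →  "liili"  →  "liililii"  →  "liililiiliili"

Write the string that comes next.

liililiiliililiililii

This is a Fibonacci-style word recurrence s(k) = s(k−1)·s(k−2): e.g. li·i = lii.
The next term joins liililiiliili and liililii.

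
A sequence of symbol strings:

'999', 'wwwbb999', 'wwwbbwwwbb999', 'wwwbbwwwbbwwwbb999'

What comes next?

The strings grow by a fixed prefix wwwbb each time.
Applying this once more to wwwbbwwwbbwwwbb999:

wwwbbwwwbbwwwbbwwwbb999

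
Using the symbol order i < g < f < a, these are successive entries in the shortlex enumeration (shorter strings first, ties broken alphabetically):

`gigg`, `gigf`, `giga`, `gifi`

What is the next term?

Treat gifi as a base-4 numeral over the given alphabet and add one, carrying through any trailing a's.

gifg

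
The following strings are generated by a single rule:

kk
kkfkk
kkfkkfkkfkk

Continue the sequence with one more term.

Every step duplicates the string with 'f' between the halves.
Doubling kkfkkfkkfkk with 'f' between the halves:

kkfkkfkkfkkfkkfkkfkkfkk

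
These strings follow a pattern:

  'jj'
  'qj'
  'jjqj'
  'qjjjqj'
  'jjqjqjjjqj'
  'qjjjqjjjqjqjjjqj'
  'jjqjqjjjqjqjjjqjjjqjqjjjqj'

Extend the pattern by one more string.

From term 3 onward, concatenate the second-to-last term with the last: jj·qj = jjqj, qj·jjqj = qjjjqj, …
The next term joins qjjjqjjjqjqjjjqj and jjqjqjjjqjqjjjqjjjqjqjjjqj.

qjjjqjjjqjqjjjqjjjqjqjjjqjqjjjqjjjqjqjjjqj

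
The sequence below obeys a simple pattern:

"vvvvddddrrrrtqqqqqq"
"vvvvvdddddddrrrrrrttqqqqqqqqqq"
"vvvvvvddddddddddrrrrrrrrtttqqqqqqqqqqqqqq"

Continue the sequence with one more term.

vvvvvvvdddddddddddddrrrrrrrrrrttttqqqqqqqqqqqqqqqqqq

Reading off run lengths: v runs 4, 5, 6; d runs 4, 7, 10; r runs 4, 6, 8; t runs 1, 2, 3; q runs 6, 10, 14 — each is linear in n, where the shown terms are n = 2, 3, 4.
For the next term, n = 5, so the run lengths are 7, 13, 10, 4, 18.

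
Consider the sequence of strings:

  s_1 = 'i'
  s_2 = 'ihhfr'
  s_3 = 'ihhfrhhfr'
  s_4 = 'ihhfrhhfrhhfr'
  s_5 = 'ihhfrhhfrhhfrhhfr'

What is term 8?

Each term is the previous one with hhfr appended.
From ihhfrhhfrhhfrhhfr, 3 further steps: ihhfrhhfrhhfrhhfr → ihhfrhhfrhhfrhhfrhhfr → ihhfrhhfrhhfrhhfrhhfrhhfr → (answer).

ihhfrhhfrhhfrhhfrhhfrhhfrhhfr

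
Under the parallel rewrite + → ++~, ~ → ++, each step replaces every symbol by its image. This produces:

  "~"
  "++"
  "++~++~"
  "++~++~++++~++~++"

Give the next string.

φ(++~++~++++~++~++) expands symbol-by-symbol to ++~ ++~ ++ ++~ ++~ ++ ++~ ++~ ++~ ++~ ++ ++~ ++~ ++ ++~ ++~; joining the 16 pieces gives the next term.

++~++~++++~++~++++~++~++~++~++++~++~++++~++~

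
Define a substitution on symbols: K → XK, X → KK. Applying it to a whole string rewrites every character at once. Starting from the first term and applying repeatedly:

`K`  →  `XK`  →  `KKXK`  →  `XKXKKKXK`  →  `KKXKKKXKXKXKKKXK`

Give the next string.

Replace each of the 16 characters of KKXKKKXKXKXKKKXK in place — XK XK KK XK XK XK KK XK KK XK KK XK XK XK KK XK — and concatenate.

XKXKKKXKXKXKKKXKKKXKKKXKXKXKKKXK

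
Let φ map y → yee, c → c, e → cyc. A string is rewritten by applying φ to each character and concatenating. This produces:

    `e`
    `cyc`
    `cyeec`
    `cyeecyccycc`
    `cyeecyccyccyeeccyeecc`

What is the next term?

cyeecyccyccyeeccyeeccyeecyccycccyeecyccyccc

Applying the rule to each of the 21 symbols of cyeecyccyccyeeccyeecc gives the pieces c yee cyc cyc c yee c c yee c c yee cyc cyc c c yee cyc cyc c c, which concatenate to the answer.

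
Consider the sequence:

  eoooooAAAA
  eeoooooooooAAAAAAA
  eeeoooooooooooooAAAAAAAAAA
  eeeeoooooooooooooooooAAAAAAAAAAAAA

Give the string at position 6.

Reading off run lengths: e runs 1, 2, 3, 4; o runs 5, 9, 13, 17; A runs 4, 7, 10, 13 — each is linear in n (n = 1, 2, …).
At n = 6 the blocks have lengths 6, 25, 19.

eeeeeeoooooooooooooooooooooooooAAAAAAAAAAAAAAAAAAA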